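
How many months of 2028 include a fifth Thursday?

A month has five Thursdays exactly when Thursday falls within its first (length − 28) days.
Jan: 31 days, starts Sat → 5 of Sat, Sun, Mon
Feb: 29 days, starts Tue → 5 of Tue
Mar: 31 days, starts Wed → 5 of Wed, Thu, Fri ✓
Apr: 30 days, starts Sat → 5 of Sat, Sun
May: 31 days, starts Mon → 5 of Mon, Tue, Wed
Jun: 30 days, starts Thu → 5 of Thu, Fri ✓
Jul: 31 days, starts Sat → 5 of Sat, Sun, Mon
Aug: 31 days, starts Tue → 5 of Tue, Wed, Thu ✓
Sep: 30 days, starts Fri → 5 of Fri, Sat
Oct: 31 days, starts Sun → 5 of Sun, Mon, Tue
Nov: 30 days, starts Wed → 5 of Wed, Thu ✓
Dec: 31 days, starts Fri → 5 of Fri, Sat, Sun
Months with five Thursdays: Mar, Jun, Aug, Nov.

4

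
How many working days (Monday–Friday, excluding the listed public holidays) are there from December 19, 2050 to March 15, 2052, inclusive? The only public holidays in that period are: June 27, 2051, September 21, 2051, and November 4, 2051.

December 19, 2050 is a Monday.
The range spans 453 days (inclusive of both endpoints).
453 = 7 × 64 + 5, so there are 64 full weeks plus 5 extra days.
Each full week contributes 5 weekdays (Mon–Fri): 64 × 5 = 320.
The 5 extra days are Mon, Tue, Wed, Thu, Fri — 5 of them qualify.
Total: 320 + 5 = 325.
Holidays: June 27, 2051 (Tue); September 21, 2051 (Thu); November 4, 2051 (Sat).
2 of the 3 holidays fall on weekdays; the rest are weekends and were already excluded.
Business days: 325 − 2 = 323.

323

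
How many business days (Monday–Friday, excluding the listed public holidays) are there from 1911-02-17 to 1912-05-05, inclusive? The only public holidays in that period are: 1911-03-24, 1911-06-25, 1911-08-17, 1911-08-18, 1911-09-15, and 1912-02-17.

1911-02-17 is a Friday.
That's 444 days from start to end, counting both.
444 = 7 × 63 + 3, so there are 63 full weeks plus 3 extra days.
Each full week contributes 5 weekdays (Mon–Fri): 63 × 5 = 315.
The 3 extra days are Fri, Sat, Sun — 1 of them qualifies.
Total: 315 + 1 = 316.
Holidays: 1911-03-24 (Fri); 1911-06-25 (Sun); 1911-08-17 (Thu); 1911-08-18 (Fri); 1911-09-15 (Fri); 1912-02-17 (Sat).
4 of the 6 holidays fall on weekdays; the rest are weekends and were already excluded.
Business days: 316 − 4 = 312.

312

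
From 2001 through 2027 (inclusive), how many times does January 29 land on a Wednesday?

Day of week of January 29 in each year:
2001: Mon, 2002: Tue, 2003: Wed ✓, 2004: Thu, 2005: Sat, 2006: Sun, 2007: Mon, 2008: Tue, 2009: Thu, 2010: Fri, 2011: Sat, 2012: Sun, 2013: Tue, 2014: Wed ✓, 2015: Thu, 2016: Fri, 2017: Sun, 2018: Mon, 2019: Tue, 2020: Wed ✓, 2021: Fri, 2022: Sat, 2023: Sun, 2024: Mon, 2025: Wed ✓, 2026: Thu, 2027: Fri
Wednesdays: 2003, 2014, 2020, 2025.

4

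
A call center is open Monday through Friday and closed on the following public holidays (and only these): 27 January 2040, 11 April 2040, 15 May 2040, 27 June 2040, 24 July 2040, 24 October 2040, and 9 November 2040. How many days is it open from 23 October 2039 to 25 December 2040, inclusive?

23 October 2039 is a Sunday.
The range spans 430 days (inclusive of both endpoints).
430 = 7 × 61 + 3, so there are 61 full weeks plus 3 extra days.
Each full week contributes 5 weekdays (Mon–Fri): 61 × 5 = 305.
The 3 extra days are Sun, Mon, Tue — 2 of them qualify.
Total: 305 + 2 = 307.
Holidays: 27 January 2040 (Fri); 11 April 2040 (Wed); 15 May 2040 (Tue); 27 June 2040 (Wed); 24 July 2040 (Tue); 24 October 2040 (Wed); 9 November 2040 (Fri).
All 7 holidays fall on weekdays, so subtract 7.
Business days: 307 − 7 = 300.

300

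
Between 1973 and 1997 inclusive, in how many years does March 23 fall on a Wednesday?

4

Day of week of March 23 in each year:
1973: Fri, 1974: Sat, 1975: Sun, 1976: Tue, 1977: Wed ✓, 1978: Thu, 1979: Fri, 1980: Sun, 1981: Mon, 1982: Tue, 1983: Wed ✓, 1984: Fri, 1985: Sat, 1986: Sun, 1987: Mon, 1988: Wed ✓, 1989: Thu, 1990: Fri, 1991: Sat, 1992: Mon, 1993: Tue, 1994: Wed ✓, 1995: Thu, 1996: Sat, 1997: Sun
Wednesdays: 1977, 1983, 1988, 1994.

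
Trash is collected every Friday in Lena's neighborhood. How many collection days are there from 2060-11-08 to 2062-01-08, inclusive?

61 Fridays

2060-11-08 is a Monday.
From 2060-11-08 to 2062-01-08 is 427 days inclusive.
427 = 7 × 61, so the span is exactly 61 full weeks.
Each full week contributes one Friday: 61 so far.
Total: 61.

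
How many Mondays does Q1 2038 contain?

Jan 1, 2038 is a Friday.
From Jan 1, 2038 to Mar 31, 2038 is 90 days inclusive.
90 = 7 × 12 + 6, so there are 12 full weeks plus 6 extra days.
Each full week contributes one Monday: 12 so far.
The 6 extra days are Fri, Sat, Sun, Mon, Tue, Wed — 1 of them qualifies.
Total: 12 + 1 = 13.

13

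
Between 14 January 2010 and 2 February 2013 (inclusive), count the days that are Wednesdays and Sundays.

318

14 January 2010 is a Thursday.
That's 1116 days from start to end, counting both.
1116 = 7 × 159 + 3, so there are 159 full weeks plus 3 extra days.
Each full week contributes 2 days from the set (Wed, Sun): 159 × 2 = 318.
The 3 extra days are Thu, Fri, Sat — none qualify.
Total: 318 + 0 = 318.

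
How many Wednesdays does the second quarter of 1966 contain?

1966-04-01 is a Friday.
That's 91 days from start to end, counting both.
91 = 7 × 13, so the span is exactly 13 full weeks.
Each full week contributes one Wednesday: 13 so far.

13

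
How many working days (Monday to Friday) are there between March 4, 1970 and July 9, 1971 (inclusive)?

March 4, 1970 is a Wednesday.
From March 4, 1970 to July 9, 1971 is 493 days inclusive.
493 = 7 × 70 + 3, so there are 70 full weeks plus 3 extra days.
Each full week contributes 5 weekdays (Mon–Fri): 70 × 5 = 350.
The 3 extra days are Wednesday, Thursday, Friday — 3 of them qualify.
Total: 350 + 3 = 353.

353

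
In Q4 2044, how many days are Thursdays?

Oct 1, 2044 is a Saturday.
From Oct 1, 2044 to Dec 31, 2044 is 92 days inclusive.
92 = 7 × 13 + 1, so there are 13 full weeks plus 1 extra day.
Each full week contributes one Thursday: 13 so far.
The 1 extra day is Saturday — none qualify.
Total: 13 + 0 = 13.

13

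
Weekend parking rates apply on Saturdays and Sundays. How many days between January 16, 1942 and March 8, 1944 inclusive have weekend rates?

224

January 16, 1942 is a Friday.
The range spans 783 days (inclusive of both endpoints).
783 = 7 × 111 + 6, so there are 111 full weeks plus 6 extra days.
Each full week contributes 2 weekend days (Sat, Sun): 111 × 2 = 222.
The 6 extra days are Fri, Sat, Sun, Mon, Tue, Wed — 2 of them qualify.
Total: 222 + 2 = 224.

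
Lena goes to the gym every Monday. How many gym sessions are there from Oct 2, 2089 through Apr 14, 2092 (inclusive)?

133

Oct 2, 2089 is a Sunday.
That's 926 days from start to end, counting both.
926 = 7 × 132 + 2, so there are 132 full weeks plus 2 extra days.
Each full week contributes one Monday: 132 so far.
The 2 extra days are Sunday, Monday — 1 of them qualifies.
Total: 132 + 1 = 133.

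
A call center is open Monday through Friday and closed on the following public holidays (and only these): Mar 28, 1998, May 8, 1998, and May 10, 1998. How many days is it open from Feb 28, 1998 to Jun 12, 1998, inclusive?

Feb 28, 1998 is a Saturday.
The range spans 105 days (inclusive of both endpoints).
105 = 7 × 15, so the span is exactly 15 full weeks.
Each full week contributes 5 weekdays (Mon–Fri): 15 × 5 = 75.
Holidays: Mar 28, 1998 (Sat); May 8, 1998 (Fri); May 10, 1998 (Sun).
1 of the 3 holidays fall on weekdays; the rest are weekends and were already excluded.
Business days: 75 − 1 = 74.

74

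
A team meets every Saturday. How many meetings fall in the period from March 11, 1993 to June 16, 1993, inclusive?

March 11, 1993 is a Thursday.
The range spans 98 days (inclusive of both endpoints).
98 = 7 × 14, so the span is exactly 14 full weeks.
Each full week contributes one Saturday: 14 so far.

14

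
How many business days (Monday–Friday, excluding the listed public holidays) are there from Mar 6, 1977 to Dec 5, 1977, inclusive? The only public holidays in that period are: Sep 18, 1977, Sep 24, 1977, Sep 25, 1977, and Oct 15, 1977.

196

Mar 6, 1977 is a Sunday.
From Mar 6, 1977 to Dec 5, 1977 is 275 days inclusive.
275 = 7 × 39 + 2, so there are 39 full weeks plus 2 extra days.
Each full week contributes 5 weekdays (Mon–Fri): 39 × 5 = 195.
The 2 extra days are Sunday, Monday — 1 of them qualifies.
Total: 195 + 1 = 196.
Holidays: Sep 18, 1977 (Sun); Sep 24, 1977 (Sat); Sep 25, 1977 (Sun); Oct 15, 1977 (Sat).
None of the 4 holidays fall on a weekday, so nothing to subtract.
Business days: 196 − 0 = 196.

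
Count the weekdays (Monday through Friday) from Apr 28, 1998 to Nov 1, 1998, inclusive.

Apr 28, 1998 is a Tuesday.
That's 188 days from start to end, counting both.
188 = 7 × 26 + 6, so there are 26 full weeks plus 6 extra days.
Each full week contributes 5 weekdays (Mon–Fri): 26 × 5 = 130.
The 6 extra days are Tue, Wed, Thu, Fri, Sat, Sun — 4 of them qualify.
Total: 130 + 4 = 134.

134 weekdays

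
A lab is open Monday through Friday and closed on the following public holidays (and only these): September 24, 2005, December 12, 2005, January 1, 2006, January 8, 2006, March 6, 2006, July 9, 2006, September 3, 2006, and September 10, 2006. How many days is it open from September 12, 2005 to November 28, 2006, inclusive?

September 12, 2005 is a Monday.
That's 443 days from start to end, counting both.
443 = 7 × 63 + 2, so there are 63 full weeks plus 2 extra days.
Each full week contributes 5 weekdays (Mon–Fri): 63 × 5 = 315.
The 2 extra days are Monday, Tuesday — 2 of them qualify.
Total: 315 + 2 = 317.
Holidays: September 24, 2005 (Sat); December 12, 2005 (Mon); January 1, 2006 (Sun); January 8, 2006 (Sun); March 6, 2006 (Mon); July 9, 2006 (Sun); September 3, 2006 (Sun); September 10, 2006 (Sun).
2 of the 8 holidays fall on weekdays; the rest are weekends and were already excluded.
Business days: 317 − 2 = 315.

315 working days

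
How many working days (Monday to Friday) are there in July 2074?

22 weekdays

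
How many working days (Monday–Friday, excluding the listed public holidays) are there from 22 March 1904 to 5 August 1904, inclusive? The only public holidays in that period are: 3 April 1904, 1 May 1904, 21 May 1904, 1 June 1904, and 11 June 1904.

98

22 March 1904 is a Tuesday.
That's 137 days from start to end, counting both.
137 = 7 × 19 + 4, so there are 19 full weeks plus 4 extra days.
Each full week contributes 5 weekdays (Mon–Fri): 19 × 5 = 95.
The 4 extra days are Tue, Wed, Thu, Fri — 4 of them qualify.
Total: 95 + 4 = 99.
Holidays: 3 April 1904 (Sun); 1 May 1904 (Sun); 21 May 1904 (Sat); 1 June 1904 (Wed); 11 June 1904 (Sat).
1 of the 5 holidays fall on weekdays; the rest are weekends and were already excluded.
Business days: 99 − 1 = 98.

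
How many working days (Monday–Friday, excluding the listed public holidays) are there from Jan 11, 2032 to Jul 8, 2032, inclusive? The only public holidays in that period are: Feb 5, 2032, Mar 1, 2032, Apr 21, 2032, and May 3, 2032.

125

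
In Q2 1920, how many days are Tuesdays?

13

1 April 1920 is a Thursday.
The range spans 91 days (inclusive of both endpoints).
91 = 7 × 13, so the span is exactly 13 full weeks.
Each full week contributes one Tuesday: 13 so far.
Total: 13.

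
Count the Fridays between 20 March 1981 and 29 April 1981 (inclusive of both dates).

6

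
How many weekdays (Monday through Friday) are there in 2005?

January 1, 2005 is a Saturday.
From January 1, 2005 to December 31, 2005 is 365 days inclusive.
365 = 7 × 52 + 1, so there are 52 full weeks plus 1 extra day.
Each full week contributes 5 weekdays (Mon–Fri): 52 × 5 = 260.
The 1 extra day is Saturday — none qualify.
Total: 260 + 0 = 260.

260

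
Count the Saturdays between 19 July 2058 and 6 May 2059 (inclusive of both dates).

19 July 2058 is a Friday.
The range spans 292 days (inclusive of both endpoints).
292 = 7 × 41 + 5, so there are 41 full weeks plus 5 extra days.
Each full week contributes one Saturday: 41 so far.
The 5 extra days are Fri, Sat, Sun, Mon, Tue — 1 of them qualifies.
Total: 41 + 1 = 42.

42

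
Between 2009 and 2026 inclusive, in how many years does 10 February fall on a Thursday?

2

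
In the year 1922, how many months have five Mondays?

A month has five Mondays exactly when Monday falls within its first (length − 28) days.
Jan: 31 days, starts Sun → 5 of Sun, Mon, Tue ✓
Feb: 28 days, starts Wed → 5 of (none)
Mar: 31 days, starts Wed → 5 of Wed, Thu, Fri
Apr: 30 days, starts Sat → 5 of Sat, Sun
May: 31 days, starts Mon → 5 of Mon, Tue, Wed ✓
Jun: 30 days, starts Thu → 5 of Thu, Fri
Jul: 31 days, starts Sat → 5 of Sat, Sun, Mon ✓
Aug: 31 days, starts Tue → 5 of Tue, Wed, Thu
Sep: 30 days, starts Fri → 5 of Fri, Sat
Oct: 31 days, starts Sun → 5 of Sun, Mon, Tue ✓
Nov: 30 days, starts Wed → 5 of Wed, Thu
Dec: 31 days, starts Fri → 5 of Fri, Sat, Sun
Months with five Mondays: Jan, May, Jul, Oct.

4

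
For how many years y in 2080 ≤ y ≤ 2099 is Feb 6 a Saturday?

2

Day of week of February 6 in each year:
2080: Tue, 2081: Thu, 2082: Fri, 2083: Sat ✓, 2084: Sun, 2085: Tue, 2086: Wed, 2087: Thu, 2088: Fri, 2089: Sun, 2090: Mon, 2091: Tue, 2092: Wed, 2093: Fri, 2094: Sat ✓, 2095: Sun, 2096: Mon, 2097: Wed, 2098: Thu, 2099: Fri
Saturdays: 2083, 2094.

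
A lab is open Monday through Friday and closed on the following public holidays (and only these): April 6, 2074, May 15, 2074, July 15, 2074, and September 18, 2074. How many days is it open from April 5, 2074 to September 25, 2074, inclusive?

April 5, 2074 is a Thursday.
That's 174 days from start to end, counting both.
174 = 7 × 24 + 6, so there are 24 full weeks plus 6 extra days.
Each full week contributes 5 weekdays (Mon–Fri): 24 × 5 = 120.
The 6 extra days are Thursday, Friday, Saturday, Sunday, Monday, Tuesday — 4 of them qualify.
Total: 120 + 4 = 124.
Holidays: April 6, 2074 (Fri); May 15, 2074 (Tue); July 15, 2074 (Sun); September 18, 2074 (Tue).
3 of the 4 holidays fall on weekdays; the rest are weekends and were already excluded.
Business days: 124 − 3 = 121.

121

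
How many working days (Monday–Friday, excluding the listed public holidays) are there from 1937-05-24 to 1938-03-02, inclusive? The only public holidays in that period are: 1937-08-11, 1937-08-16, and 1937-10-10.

1937-05-24 is a Monday.
From 1937-05-24 to 1938-03-02 is 283 days inclusive.
283 = 7 × 40 + 3, so there are 40 full weeks plus 3 extra days.
Each full week contributes 5 weekdays (Mon–Fri): 40 × 5 = 200.
The 3 extra days are Monday, Tuesday, Wednesday — 3 of them qualify.
Total: 200 + 3 = 203.
Holidays: 1937-08-11 (Wed); 1937-08-16 (Mon); 1937-10-10 (Sun).
2 of the 3 holidays fall on weekdays; the rest are weekends and were already excluded.
Business days: 203 − 2 = 201.

201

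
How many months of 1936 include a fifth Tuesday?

4

A month has five Tuesdays exactly when Tuesday falls within its first (length − 28) days.
Jan: 31 days, starts Wed → 5 of Wed, Thu, Fri
Feb: 29 days, starts Sat → 5 of Sat
Mar: 31 days, starts Sun → 5 of Sun, Mon, Tue ✓
Apr: 30 days, starts Wed → 5 of Wed, Thu
May: 31 days, starts Fri → 5 of Fri, Sat, Sun
Jun: 30 days, starts Mon → 5 of Mon, Tue ✓
Jul: 31 days, starts Wed → 5 of Wed, Thu, Fri
Aug: 31 days, starts Sat → 5 of Sat, Sun, Mon
Sep: 30 days, starts Tue → 5 of Tue, Wed ✓
Oct: 31 days, starts Thu → 5 of Thu, Fri, Sat
Nov: 30 days, starts Sun → 5 of Sun, Mon
Dec: 31 days, starts Tue → 5 of Tue, Wed, Thu ✓
Months with five Tuesdays: Mar, Jun, Sep, Dec.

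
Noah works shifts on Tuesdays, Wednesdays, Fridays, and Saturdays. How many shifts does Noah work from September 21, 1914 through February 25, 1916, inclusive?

299

September 21, 1914 is a Monday.
The range spans 523 days (inclusive of both endpoints).
523 = 7 × 74 + 5, so there are 74 full weeks plus 5 extra days.
Each full week contributes 4 days from the set (Tue, Wed, Fri, Sat): 74 × 4 = 296.
The 5 extra days are Monday, Tuesday, Wednesday, Thursday, Friday — 3 of them qualify.
Total: 296 + 3 = 299.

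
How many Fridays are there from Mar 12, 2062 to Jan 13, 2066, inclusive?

200 Fridays

Mar 12, 2062 is a Sunday.
That's 1404 days from start to end, counting both.
1404 = 7 × 200 + 4, so there are 200 full weeks plus 4 extra days.
Each full week contributes one Friday: 200 so far.
The 4 extra days are Sun, Mon, Tue, Wed — none qualify.
Total: 200 + 0 = 200.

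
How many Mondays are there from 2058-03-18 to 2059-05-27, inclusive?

63

2058-03-18 is a Monday.
From 2058-03-18 to 2059-05-27 is 436 days inclusive.
436 = 7 × 62 + 2, so there are 62 full weeks plus 2 extra days.
Each full week contributes one Monday: 62 so far.
The 2 extra days are Mon, Tue — 1 of them qualifies.
Total: 62 + 1 = 63.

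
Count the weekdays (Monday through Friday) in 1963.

261

January 1, 1963 is a Tuesday.
That's 365 days from start to end, counting both.
365 = 7 × 52 + 1, so there are 52 full weeks plus 1 extra day.
Each full week contributes 5 weekdays (Mon–Fri): 52 × 5 = 260.
The 1 extra day is Tue — 1 of them qualifies.
Total: 260 + 1 = 261.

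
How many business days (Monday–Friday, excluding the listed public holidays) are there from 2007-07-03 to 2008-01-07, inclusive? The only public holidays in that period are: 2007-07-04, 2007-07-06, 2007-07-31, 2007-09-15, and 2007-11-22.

131

2007-07-03 is a Tuesday.
That's 189 days from start to end, counting both.
189 = 7 × 27, so the span is exactly 27 full weeks.
Each full week contributes 5 weekdays (Mon–Fri): 27 × 5 = 135.
Total: 135.
Holidays: 2007-07-04 (Wed); 2007-07-06 (Fri); 2007-07-31 (Tue); 2007-09-15 (Sat); 2007-11-22 (Thu).
4 of the 5 holidays fall on weekdays; the rest are weekends and were already excluded.
Business days: 135 − 4 = 131.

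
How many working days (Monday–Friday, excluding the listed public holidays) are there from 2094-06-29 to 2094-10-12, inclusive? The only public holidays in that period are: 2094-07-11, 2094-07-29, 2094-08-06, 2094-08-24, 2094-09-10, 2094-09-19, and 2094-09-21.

2094-06-29 is a Tuesday.
From 2094-06-29 to 2094-10-12 is 106 days inclusive.
106 = 7 × 15 + 1, so there are 15 full weeks plus 1 extra day.
Each full week contributes 5 weekdays (Mon–Fri): 15 × 5 = 75.
The 1 extra day is Tuesday — 1 of them qualifies.
Total: 75 + 1 = 76.
Holidays: 2094-07-11 (Sun); 2094-07-29 (Thu); 2094-08-06 (Fri); 2094-08-24 (Tue); 2094-09-10 (Fri); 2094-09-19 (Sun); 2094-09-21 (Tue).
5 of the 7 holidays fall on weekdays; the rest are weekends and were already excluded.
Business days: 76 − 5 = 71.

71 working days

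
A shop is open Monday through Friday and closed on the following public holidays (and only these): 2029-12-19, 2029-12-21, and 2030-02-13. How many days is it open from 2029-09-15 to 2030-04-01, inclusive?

138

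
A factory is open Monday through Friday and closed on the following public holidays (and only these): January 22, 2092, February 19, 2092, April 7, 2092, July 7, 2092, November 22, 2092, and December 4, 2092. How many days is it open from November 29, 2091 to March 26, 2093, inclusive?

341

November 29, 2091 is a Thursday.
From November 29, 2091 to March 26, 2093 is 484 days inclusive.
484 = 7 × 69 + 1, so there are 69 full weeks plus 1 extra day.
Each full week contributes 5 weekdays (Mon–Fri): 69 × 5 = 345.
The 1 extra day is Thu — 1 of them qualifies.
Total: 345 + 1 = 346.
Holidays: January 22, 2092 (Tue); February 19, 2092 (Tue); April 7, 2092 (Mon); July 7, 2092 (Mon); November 22, 2092 (Sat); December 4, 2092 (Thu).
5 of the 6 holidays fall on weekdays; the rest are weekends and were already excluded.
Business days: 346 − 5 = 341.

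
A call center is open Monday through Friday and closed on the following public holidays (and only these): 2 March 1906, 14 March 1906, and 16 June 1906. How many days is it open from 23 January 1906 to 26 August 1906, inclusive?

152

23 January 1906 is a Tuesday.
From 23 January 1906 to 26 August 1906 is 216 days inclusive.
216 = 7 × 30 + 6, so there are 30 full weeks plus 6 extra days.
Each full week contributes 5 weekdays (Mon–Fri): 30 × 5 = 150.
The 6 extra days are Tuesday, Wednesday, Thursday, Friday, Saturday, Sunday — 4 of them qualify.
Total: 150 + 4 = 154.
Holidays: 2 March 1906 (Fri); 14 March 1906 (Wed); 16 June 1906 (Sat).
2 of the 3 holidays fall on weekdays; the rest are weekends and were already excluded.
Business days: 154 − 2 = 152.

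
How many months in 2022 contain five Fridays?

4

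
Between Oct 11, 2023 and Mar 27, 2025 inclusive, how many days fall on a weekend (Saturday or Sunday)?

Oct 11, 2023 is a Wednesday.
From Oct 11, 2023 to Mar 27, 2025 is 534 days inclusive.
534 = 7 × 76 + 2, so there are 76 full weeks plus 2 extra days.
Each full week contributes 2 weekend days (Sat, Sun): 76 × 2 = 152.
The 2 extra days are Wed, Thu — none qualify.
Total: 152 + 0 = 152.

152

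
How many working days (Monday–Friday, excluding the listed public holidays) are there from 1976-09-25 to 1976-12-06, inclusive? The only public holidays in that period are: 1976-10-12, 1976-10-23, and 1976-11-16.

1976-09-25 is a Saturday.
That's 73 days from start to end, counting both.
73 = 7 × 10 + 3, so there are 10 full weeks plus 3 extra days.
Each full week contributes 5 weekdays (Mon–Fri): 10 × 5 = 50.
The 3 extra days are Sat, Sun, Mon — 1 of them qualifies.
Total: 50 + 1 = 51.
Holidays: 1976-10-12 (Tue); 1976-10-23 (Sat); 1976-11-16 (Tue).
2 of the 3 holidays fall on weekdays; the rest are weekends and were already excluded.
Business days: 51 − 2 = 49.

49 working days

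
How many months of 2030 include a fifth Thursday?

4

A month has five Thursdays exactly when Thursday falls within its first (length − 28) days.
Jan: 31 days, starts Tue → 5 of Tue, Wed, Thu ✓
Feb: 28 days, starts Fri → 5 of (none)
Mar: 31 days, starts Fri → 5 of Fri, Sat, Sun
Apr: 30 days, starts Mon → 5 of Mon, Tue
May: 31 days, starts Wed → 5 of Wed, Thu, Fri ✓
Jun: 30 days, starts Sat → 5 of Sat, Sun
Jul: 31 days, starts Mon → 5 of Mon, Tue, Wed
Aug: 31 days, starts Thu → 5 of Thu, Fri, Sat ✓
Sep: 30 days, starts Sun → 5 of Sun, Mon
Oct: 31 days, starts Tue → 5 of Tue, Wed, Thu ✓
Nov: 30 days, starts Fri → 5 of Fri, Sat
Dec: 31 days, starts Sun → 5 of Sun, Mon, Tue
Months with five Thursdays: Jan, May, Aug, Oct.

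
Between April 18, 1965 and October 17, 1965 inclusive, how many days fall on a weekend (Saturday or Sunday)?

53

April 18, 1965 is a Sunday.
The range spans 183 days (inclusive of both endpoints).
183 = 7 × 26 + 1, so there are 26 full weeks plus 1 extra day.
Each full week contributes 2 weekend days (Sat, Sun): 26 × 2 = 52.
The 1 extra day is Sun — 1 of them qualifies.
Total: 52 + 1 = 53.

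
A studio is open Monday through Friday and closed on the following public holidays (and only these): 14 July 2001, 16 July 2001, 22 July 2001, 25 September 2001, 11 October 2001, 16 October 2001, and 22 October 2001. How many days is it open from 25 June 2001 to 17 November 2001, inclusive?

100

25 June 2001 is a Monday.
That's 146 days from start to end, counting both.
146 = 7 × 20 + 6, so there are 20 full weeks plus 6 extra days.
Each full week contributes 5 weekdays (Mon–Fri): 20 × 5 = 100.
The 6 extra days are Monday, Tuesday, Wednesday, Thursday, Friday, Saturday — 5 of them qualify.
Total: 100 + 5 = 105.
Holidays: 14 July 2001 (Sat); 16 July 2001 (Mon); 22 July 2001 (Sun); 25 September 2001 (Tue); 11 October 2001 (Thu); 16 October 2001 (Tue); 22 October 2001 (Mon).
5 of the 7 holidays fall on weekdays; the rest are weekends and were already excluded.
Business days: 105 − 5 = 100.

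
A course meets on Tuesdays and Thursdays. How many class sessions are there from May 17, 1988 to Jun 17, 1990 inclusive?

218

May 17, 1988 is a Tuesday.
From May 17, 1988 to Jun 17, 1990 is 762 days inclusive.
762 = 7 × 108 + 6, so there are 108 full weeks plus 6 extra days.
Each full week contributes 2 days from the set (Tue, Thu): 108 × 2 = 216.
The 6 extra days are Tue, Wed, Thu, Fri, Sat, Sun — 2 of them qualify.
Total: 216 + 2 = 218.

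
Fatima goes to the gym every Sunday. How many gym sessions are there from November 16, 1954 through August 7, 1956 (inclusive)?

90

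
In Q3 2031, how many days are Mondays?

1 July 2031 is a Tuesday.
From 1 July 2031 to 30 September 2031 is 92 days inclusive.
92 = 7 × 13 + 1, so there are 13 full weeks plus 1 extra day.
Each full week contributes one Monday: 13 so far.
The 1 extra day is Tuesday — none qualify.
Total: 13 + 0 = 13.

13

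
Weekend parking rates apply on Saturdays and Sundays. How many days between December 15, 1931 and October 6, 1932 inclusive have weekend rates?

December 15, 1931 is a Tuesday.
From December 15, 1931 to October 6, 1932 is 297 days inclusive.
297 = 7 × 42 + 3, so there are 42 full weeks plus 3 extra days.
Each full week contributes 2 weekend days (Sat, Sun): 42 × 2 = 84.
The 3 extra days are Tue, Wed, Thu — none qualify.
Total: 84 + 0 = 84.

84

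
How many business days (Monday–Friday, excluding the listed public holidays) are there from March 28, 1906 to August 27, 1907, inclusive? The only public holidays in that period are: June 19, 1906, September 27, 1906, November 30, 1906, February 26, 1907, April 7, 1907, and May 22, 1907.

365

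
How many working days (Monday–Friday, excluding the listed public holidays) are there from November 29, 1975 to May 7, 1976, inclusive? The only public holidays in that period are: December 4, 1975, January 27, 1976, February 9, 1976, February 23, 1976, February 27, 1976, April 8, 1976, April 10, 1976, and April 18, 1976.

109

November 29, 1975 is a Saturday.
From November 29, 1975 to May 7, 1976 is 161 days inclusive.
161 = 7 × 23, so the span is exactly 23 full weeks.
Each full week contributes 5 weekdays (Mon–Fri): 23 × 5 = 115.
Holidays: December 4, 1975 (Thu); January 27, 1976 (Tue); February 9, 1976 (Mon); February 23, 1976 (Mon); February 27, 1976 (Fri); April 8, 1976 (Thu); April 10, 1976 (Sat); April 18, 1976 (Sun).
6 of the 8 holidays fall on weekdays; the rest are weekends and were already excluded.
Business days: 115 − 6 = 109.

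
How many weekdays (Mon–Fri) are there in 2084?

Jan 1, 2084 is a Saturday.
From Jan 1, 2084 to Dec 31, 2084 is 366 days inclusive.
366 = 7 × 52 + 2, so there are 52 full weeks plus 2 extra days.
Each full week contributes 5 weekdays (Mon–Fri): 52 × 5 = 260.
The 2 extra days are Saturday, Sunday — none qualify.
Total: 260 + 0 = 260.

260 weekdays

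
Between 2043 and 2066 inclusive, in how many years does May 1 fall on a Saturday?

4

Day of week of May 1 in each year:
2043: Fri, 2044: Sun, 2045: Mon, 2046: Tue, 2047: Wed, 2048: Fri, 2049: Sat ✓, 2050: Sun, 2051: Mon, 2052: Wed, 2053: Thu, 2054: Fri, 2055: Sat ✓, 2056: Mon, 2057: Tue, 2058: Wed, 2059: Thu, 2060: Sat ✓, 2061: Sun, 2062: Mon, 2063: Tue, 2064: Thu, 2065: Fri, 2066: Sat ✓
Saturdays: 2049, 2055, 2060, 2066.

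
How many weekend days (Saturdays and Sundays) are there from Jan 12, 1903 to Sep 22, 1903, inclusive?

Jan 12, 1903 is a Monday.
That's 254 days from start to end, counting both.
254 = 7 × 36 + 2, so there are 36 full weeks plus 2 extra days.
Each full week contributes 2 weekend days (Sat, Sun): 36 × 2 = 72.
The 2 extra days are Monday, Tuesday — none qualify.
Total: 72 + 0 = 72.

72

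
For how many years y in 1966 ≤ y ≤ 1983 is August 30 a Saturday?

Day of week of August 30 in each year:
1966: Tue, 1967: Wed, 1968: Fri, 1969: Sat ✓, 1970: Sun, 1971: Mon, 1972: Wed, 1973: Thu, 1974: Fri, 1975: Sat ✓, 1976: Mon, 1977: Tue, 1978: Wed, 1979: Thu, 1980: Sat ✓, 1981: Sun, 1982: Mon, 1983: Tue
Saturdays: 1969, 1975, 1980.

3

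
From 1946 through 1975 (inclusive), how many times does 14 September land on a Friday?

4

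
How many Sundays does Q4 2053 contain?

13

Oct 1, 2053 is a Wednesday.
From Oct 1, 2053 to Dec 31, 2053 is 92 days inclusive.
92 = 7 × 13 + 1, so there are 13 full weeks plus 1 extra day.
Each full week contributes one Sunday: 13 so far.
The 1 extra day is Wednesday — none qualify.
Total: 13 + 0 = 13.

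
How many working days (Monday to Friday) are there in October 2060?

October 1, 2060 is a Friday.
The range spans 31 days (inclusive of both endpoints).
31 = 7 × 4 + 3, so there are 4 full weeks plus 3 extra days.
Each full week contributes 5 weekdays (Mon–Fri): 4 × 5 = 20.
The 3 extra days are Fri, Sat, Sun — 1 of them qualifies.
Total: 20 + 1 = 21.

21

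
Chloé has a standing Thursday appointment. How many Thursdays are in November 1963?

Nov 1, 1963 is a Friday.
That's 30 days from start to end, counting both.
30 = 7 × 4 + 2, so there are 4 full weeks plus 2 extra days.
Each full week contributes one Thursday: 4 so far.
The 2 extra days are Friday, Saturday — none qualify.
Total: 4 + 0 = 4.

4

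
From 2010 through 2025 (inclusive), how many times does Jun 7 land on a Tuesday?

Day of week of June 7 in each year:
2010: Mon, 2011: Tue ✓, 2012: Thu, 2013: Fri, 2014: Sat, 2015: Sun, 2016: Tue ✓, 2017: Wed, 2018: Thu, 2019: Fri, 2020: Sun, 2021: Mon, 2022: Tue ✓, 2023: Wed, 2024: Fri, 2025: Sat
Tuesdays: 2011, 2016, 2022.

3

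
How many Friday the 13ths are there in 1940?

The 13th falls on a Friday when the month's 13th has weekday Fri.
Jan 13 is Sat; Feb 13 is Tue; Mar 13 is Wed; Apr 13 is Sat; May 13 is Mon; Jun 13 is Thu; Jul 13 is Sat; Aug 13 is Tue; Sep 13 is Fri ✓; Oct 13 is Sun; Nov 13 is Wed; Dec 13 is Fri ✓.
Friday the 13ths: Sep, Dec.

2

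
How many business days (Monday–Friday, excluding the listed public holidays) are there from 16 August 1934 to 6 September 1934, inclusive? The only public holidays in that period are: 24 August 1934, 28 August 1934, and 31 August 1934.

16 August 1934 is a Thursday.
That's 22 days from start to end, counting both.
22 = 7 × 3 + 1, so there are 3 full weeks plus 1 extra day.
Each full week contributes 5 weekdays (Mon–Fri): 3 × 5 = 15.
The 1 extra day is Thu — 1 of them qualifies.
Total: 15 + 1 = 16.
Holidays: 24 August 1934 (Fri); 28 August 1934 (Tue); 31 August 1934 (Fri).
All 3 holidays fall on weekdays, so subtract 3.
Business days: 16 − 3 = 13.

13 business days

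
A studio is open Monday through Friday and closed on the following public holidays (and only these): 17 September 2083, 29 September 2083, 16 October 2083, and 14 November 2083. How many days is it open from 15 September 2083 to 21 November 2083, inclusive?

46

15 September 2083 is a Wednesday.
The range spans 68 days (inclusive of both endpoints).
68 = 7 × 9 + 5, so there are 9 full weeks plus 5 extra days.
Each full week contributes 5 weekdays (Mon–Fri): 9 × 5 = 45.
The 5 extra days are Wed, Thu, Fri, Sat, Sun — 3 of them qualify.
Total: 45 + 3 = 48.
Holidays: 17 September 2083 (Fri); 29 September 2083 (Wed); 16 October 2083 (Sat); 14 November 2083 (Sun).
2 of the 4 holidays fall on weekdays; the rest are weekends and were already excluded.
Business days: 48 − 2 = 46.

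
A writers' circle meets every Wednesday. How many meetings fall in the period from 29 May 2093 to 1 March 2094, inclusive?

39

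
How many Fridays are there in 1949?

1 January 1949 is a Saturday.
From 1 January 1949 to 31 December 1949 is 365 days inclusive.
365 = 7 × 52 + 1, so there are 52 full weeks plus 1 extra day.
Each full week contributes one Friday: 52 so far.
The 1 extra day is Saturday — none qualify.
Total: 52 + 0 = 52.

52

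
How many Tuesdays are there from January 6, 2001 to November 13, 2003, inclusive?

149 Tuesdays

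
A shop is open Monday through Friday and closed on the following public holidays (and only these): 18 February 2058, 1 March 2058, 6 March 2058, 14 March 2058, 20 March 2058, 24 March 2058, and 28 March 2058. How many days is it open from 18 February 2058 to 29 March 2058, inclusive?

24 business days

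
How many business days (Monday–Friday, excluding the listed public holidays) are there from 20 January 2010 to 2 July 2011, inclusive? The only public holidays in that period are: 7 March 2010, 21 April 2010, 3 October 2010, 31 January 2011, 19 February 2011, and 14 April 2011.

20 January 2010 is a Wednesday.
From 20 January 2010 to 2 July 2011 is 529 days inclusive.
529 = 7 × 75 + 4, so there are 75 full weeks plus 4 extra days.
Each full week contributes 5 weekdays (Mon–Fri): 75 × 5 = 375.
The 4 extra days are Wed, Thu, Fri, Sat — 3 of them qualify.
Total: 375 + 3 = 378.
Holidays: 7 March 2010 (Sun); 21 April 2010 (Wed); 3 October 2010 (Sun); 31 January 2011 (Mon); 19 February 2011 (Sat); 14 April 2011 (Thu).
3 of the 6 holidays fall on weekdays; the rest are weekends and were already excluded.
Business days: 378 − 3 = 375.

375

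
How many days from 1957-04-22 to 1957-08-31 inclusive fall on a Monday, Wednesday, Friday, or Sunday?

1957-04-22 is a Monday.
From 1957-04-22 to 1957-08-31 is 132 days inclusive.
132 = 7 × 18 + 6, so there are 18 full weeks plus 6 extra days.
Each full week contributes 4 days from the set (Mon, Wed, Fri, Sun): 18 × 4 = 72.
The 6 extra days are Monday, Tuesday, Wednesday, Thursday, Friday, Saturday — 3 of them qualify.
Total: 72 + 3 = 75.

75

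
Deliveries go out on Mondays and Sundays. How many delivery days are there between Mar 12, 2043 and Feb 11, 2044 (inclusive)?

Mar 12, 2043 is a Thursday.
From Mar 12, 2043 to Feb 11, 2044 is 337 days inclusive.
337 = 7 × 48 + 1, so there are 48 full weeks plus 1 extra day.
Each full week contributes 2 days from the set (Mon, Sun): 48 × 2 = 96.
The 1 extra day is Thursday — none qualify.
Total: 96 + 0 = 96.

96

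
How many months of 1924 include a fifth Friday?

A month has five Fridays exactly when Friday falls within its first (length − 28) days.
Jan: 31 days, starts Tue → 5 of Tue, Wed, Thu
Feb: 29 days, starts Fri → 5 of Fri ✓
Mar: 31 days, starts Sat → 5 of Sat, Sun, Mon
Apr: 30 days, starts Tue → 5 of Tue, Wed
May: 31 days, starts Thu → 5 of Thu, Fri, Sat ✓
Jun: 30 days, starts Sun → 5 of Sun, Mon
Jul: 31 days, starts Tue → 5 of Tue, Wed, Thu
Aug: 31 days, starts Fri → 5 of Fri, Sat, Sun ✓
Sep: 30 days, starts Mon → 5 of Mon, Tue
Oct: 31 days, starts Wed → 5 of Wed, Thu, Fri ✓
Nov: 30 days, starts Sat → 5 of Sat, Sun
Dec: 31 days, starts Mon → 5 of Mon, Tue, Wed
Months with five Fridays: Feb, May, Aug, Oct.

4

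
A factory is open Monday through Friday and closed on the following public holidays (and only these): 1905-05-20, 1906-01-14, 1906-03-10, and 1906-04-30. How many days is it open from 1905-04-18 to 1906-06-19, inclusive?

305

1905-04-18 is a Tuesday.
The range spans 428 days (inclusive of both endpoints).
428 = 7 × 61 + 1, so there are 61 full weeks plus 1 extra day.
Each full week contributes 5 weekdays (Mon–Fri): 61 × 5 = 305.
The 1 extra day is Tue — 1 of them qualifies.
Total: 305 + 1 = 306.
Holidays: 1905-05-20 (Sat); 1906-01-14 (Sun); 1906-03-10 (Sat); 1906-04-30 (Mon).
1 of the 4 holidays fall on weekdays; the rest are weekends and were already excluded.
Business days: 306 − 1 = 305.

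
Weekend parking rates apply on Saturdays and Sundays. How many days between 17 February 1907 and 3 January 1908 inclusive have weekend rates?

91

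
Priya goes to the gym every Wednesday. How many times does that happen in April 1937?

April 1, 1937 is a Thursday.
The range spans 30 days (inclusive of both endpoints).
30 = 7 × 4 + 2, so there are 4 full weeks plus 2 extra days.
Each full week contributes one Wednesday: 4 so far.
The 2 extra days are Thursday, Friday — none qualify.
Total: 4 + 0 = 4.

4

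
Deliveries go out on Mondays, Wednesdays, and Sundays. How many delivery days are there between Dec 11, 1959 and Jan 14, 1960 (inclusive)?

15

Dec 11, 1959 is a Friday.
From Dec 11, 1959 to Jan 14, 1960 is 35 days inclusive.
35 = 7 × 5, so the span is exactly 5 full weeks.
Each full week contributes 3 days from the set (Mon, Wed, Sun): 5 × 3 = 15.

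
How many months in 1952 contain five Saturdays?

4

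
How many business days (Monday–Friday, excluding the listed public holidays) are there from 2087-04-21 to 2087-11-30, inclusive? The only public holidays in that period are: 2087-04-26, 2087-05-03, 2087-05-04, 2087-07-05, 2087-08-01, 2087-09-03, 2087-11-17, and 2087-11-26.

156

2087-04-21 is a Monday.
From 2087-04-21 to 2087-11-30 is 224 days inclusive.
224 = 7 × 32, so the span is exactly 32 full weeks.
Each full week contributes 5 weekdays (Mon–Fri): 32 × 5 = 160.
Total: 160.
Holidays: 2087-04-26 (Sat); 2087-05-03 (Sat); 2087-05-04 (Sun); 2087-07-05 (Sat); 2087-08-01 (Fri); 2087-09-03 (Wed); 2087-11-17 (Mon); 2087-11-26 (Wed).
4 of the 8 holidays fall on weekdays; the rest are weekends and were already excluded.
Business days: 160 − 4 = 156.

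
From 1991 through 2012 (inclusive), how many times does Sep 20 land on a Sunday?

3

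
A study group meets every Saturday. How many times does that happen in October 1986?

4

October 1, 1986 is a Wednesday.
From October 1, 1986 to October 31, 1986 is 31 days inclusive.
31 = 7 × 4 + 3, so there are 4 full weeks plus 3 extra days.
Each full week contributes one Saturday: 4 so far.
The 3 extra days are Wednesday, Thursday, Friday — none qualify.
Total: 4 + 0 = 4.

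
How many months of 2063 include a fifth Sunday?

4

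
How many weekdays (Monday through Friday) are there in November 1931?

November 1, 1931 is a Sunday.
From November 1, 1931 to November 30, 1931 is 30 days inclusive.
30 = 7 × 4 + 2, so there are 4 full weeks plus 2 extra days.
Each full week contributes 5 weekdays (Mon–Fri): 4 × 5 = 20.
The 2 extra days are Sun, Mon — 1 of them qualifies.
Total: 20 + 1 = 21.

21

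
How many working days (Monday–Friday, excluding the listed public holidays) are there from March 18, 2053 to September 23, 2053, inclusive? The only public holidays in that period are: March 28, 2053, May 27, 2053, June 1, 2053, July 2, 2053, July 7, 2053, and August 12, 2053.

131 working days

March 18, 2053 is a Tuesday.
From March 18, 2053 to September 23, 2053 is 190 days inclusive.
190 = 7 × 27 + 1, so there are 27 full weeks plus 1 extra day.
Each full week contributes 5 weekdays (Mon–Fri): 27 × 5 = 135.
The 1 extra day is Tuesday — 1 of them qualifies.
Total: 135 + 1 = 136.
Holidays: March 28, 2053 (Fri); May 27, 2053 (Tue); June 1, 2053 (Sun); July 2, 2053 (Wed); July 7, 2053 (Mon); August 12, 2053 (Tue).
5 of the 6 holidays fall on weekdays; the rest are weekends and were already excluded.
Business days: 136 − 5 = 131.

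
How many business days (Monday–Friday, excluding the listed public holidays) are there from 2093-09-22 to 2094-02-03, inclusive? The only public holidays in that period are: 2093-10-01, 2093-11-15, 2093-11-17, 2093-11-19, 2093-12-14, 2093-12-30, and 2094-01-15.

91 business days

2093-09-22 is a Tuesday.
The range spans 135 days (inclusive of both endpoints).
135 = 7 × 19 + 2, so there are 19 full weeks plus 2 extra days.
Each full week contributes 5 weekdays (Mon–Fri): 19 × 5 = 95.
The 2 extra days are Tuesday, Wednesday — 2 of them qualify.
Total: 95 + 2 = 97.
Holidays: 2093-10-01 (Thu); 2093-11-15 (Sun); 2093-11-17 (Tue); 2093-11-19 (Thu); 2093-12-14 (Mon); 2093-12-30 (Wed); 2094-01-15 (Fri).
6 of the 7 holidays fall on weekdays; the rest are weekends and were already excluded.
Business days: 97 − 6 = 91.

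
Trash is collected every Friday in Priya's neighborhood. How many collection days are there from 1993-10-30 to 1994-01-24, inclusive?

12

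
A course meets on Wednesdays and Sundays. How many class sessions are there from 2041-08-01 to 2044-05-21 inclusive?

292

2041-08-01 is a Thursday.
The range spans 1025 days (inclusive of both endpoints).
1025 = 7 × 146 + 3, so there are 146 full weeks plus 3 extra days.
Each full week contributes 2 days from the set (Wed, Sun): 146 × 2 = 292.
The 3 extra days are Thursday, Friday, Saturday — none qualify.
Total: 292 + 0 = 292.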